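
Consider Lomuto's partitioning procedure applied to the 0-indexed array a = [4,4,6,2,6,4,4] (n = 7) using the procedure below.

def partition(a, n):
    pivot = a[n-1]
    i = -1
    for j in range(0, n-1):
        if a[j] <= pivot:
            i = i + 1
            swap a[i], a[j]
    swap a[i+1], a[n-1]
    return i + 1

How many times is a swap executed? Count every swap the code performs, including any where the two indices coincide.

pivot=4, i=-1
j=0: 4≤4, i=0, swap(0,0) ⇒ [4,4,6,2,6,4,4]
j=1: 4≤4, i=1, swap(1,1) ⇒ [4,4,6,2,6,4,4]
j=2: 6>4, skip
j=3: 2≤4, i=2, swap(2,3) ⇒ [4,4,2,6,6,4,4]
j=4: 6>4, skip
j=5: 4≤4, i=3, swap(3,5) ⇒ [4,4,2,4,6,6,4]
swap(4,6) ⇒ [4,4,2,4,4,6,6]; return 4

5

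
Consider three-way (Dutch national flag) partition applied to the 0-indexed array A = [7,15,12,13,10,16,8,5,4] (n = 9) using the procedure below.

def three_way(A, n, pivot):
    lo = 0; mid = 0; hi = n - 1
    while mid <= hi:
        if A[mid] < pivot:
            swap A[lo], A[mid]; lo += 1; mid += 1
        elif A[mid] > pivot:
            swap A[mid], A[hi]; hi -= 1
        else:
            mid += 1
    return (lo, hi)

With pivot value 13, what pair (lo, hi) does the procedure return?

(6, 6)

pivot = 13; lo=0, mid=0, hi=8
A[mid]=7<13: swap A[0],A[0]; lo=1,mid=1 → [7,15,12,13,10,16,8,5,4]
A[mid]=15>13: swap A[1],A[8]; hi=7 → [7,4,12,13,10,16,8,5,15]
A[mid]=4<13: swap A[1],A[1]; lo=2,mid=2 → [7,4,12,13,10,16,8,5,15]
A[mid]=12<13: swap A[2],A[2]; lo=3,mid=3 → [7,4,12,13,10,16,8,5,15]
A[mid]=13=13: mid=4
A[mid]=10<13: swap A[3],A[4]; lo=4,mid=5 → [7,4,12,10,13,16,8,5,15]
A[mid]=16>13: swap A[5],A[7]; hi=6 → [7,4,12,10,13,5,8,16,15]
A[mid]=5<13: swap A[4],A[5]; lo=5,mid=6 → [7,4,12,10,5,13,8,16,15]
A[mid]=8<13: swap A[5],A[6]; lo=6,mid=7 → [7,4,12,10,5,8,13,16,15]
end: lo=6, hi=6; A = [7,4,12,10,5,8,13,16,15]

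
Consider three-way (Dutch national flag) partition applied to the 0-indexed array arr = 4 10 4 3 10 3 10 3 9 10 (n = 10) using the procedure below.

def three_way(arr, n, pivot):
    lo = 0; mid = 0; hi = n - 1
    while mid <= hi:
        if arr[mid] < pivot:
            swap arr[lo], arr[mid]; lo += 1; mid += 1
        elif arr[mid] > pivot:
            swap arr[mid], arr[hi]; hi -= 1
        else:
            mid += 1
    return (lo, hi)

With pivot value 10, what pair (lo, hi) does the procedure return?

(6, 9)

lo=0 mid=0 hi=9
4<10: swap(0,0), lo=1 mid=1 ⇒ 4 10 4 3 10 3 10 3 9 10
10=10: mid=2
4<10: swap(1,2), lo=2 mid=3 ⇒ 4 4 10 3 10 3 10 3 9 10
3<10: swap(2,3), lo=3 mid=4 ⇒ 4 4 3 10 10 3 10 3 9 10
10=10: mid=5
3<10: swap(3,5), lo=4 mid=6 ⇒ 4 4 3 3 10 10 10 3 9 10
10=10: mid=7
3<10: swap(4,7), lo=5 mid=8 ⇒ 4 4 3 3 3 10 10 10 9 10
9<10: swap(5,8), lo=6 mid=9 ⇒ 4 4 3 3 3 9 10 10 10 10
10=10: mid=10
done. lo=6 hi=9; arr=4 4 3 3 3 9 10 10 10 10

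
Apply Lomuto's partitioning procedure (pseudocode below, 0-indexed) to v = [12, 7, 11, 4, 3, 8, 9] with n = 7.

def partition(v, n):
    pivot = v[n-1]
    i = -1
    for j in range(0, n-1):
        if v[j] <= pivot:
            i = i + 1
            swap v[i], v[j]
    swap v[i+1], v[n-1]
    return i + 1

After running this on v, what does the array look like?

[7, 4, 3, 8, 9, 12, 11]

pivot = v[6] = 9; i = -1
j=0: v[0]=12 > 9 → no swap
j=1: v[1]=7 ≤ 9 → i=0, swap v[0],v[1] → [7, 12, 11, 4, 3, 8, 9]
j=2: v[2]=11 > 9 → no swap
j=3: v[3]=4 ≤ 9 → i=1, swap v[1],v[3] → [7, 4, 11, 12, 3, 8, 9]
j=4: v[4]=3 ≤ 9 → i=2, swap v[2],v[4] → [7, 4, 3, 12, 11, 8, 9]
j=5: v[5]=8 ≤ 9 → i=3, swap v[3],v[5] → [7, 4, 3, 8, 11, 12, 9]
final swap v[4],v[6] → [7, 4, 3, 8, 9, 12, 11]; return 4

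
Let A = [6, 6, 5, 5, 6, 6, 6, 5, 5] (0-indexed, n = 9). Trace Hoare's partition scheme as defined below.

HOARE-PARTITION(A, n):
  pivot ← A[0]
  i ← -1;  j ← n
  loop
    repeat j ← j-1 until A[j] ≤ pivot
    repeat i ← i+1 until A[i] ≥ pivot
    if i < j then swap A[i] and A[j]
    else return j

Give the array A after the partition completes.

pivot = A[0] = 6; i = -1, j = 9
j→8 (A[8]=5≤6), i→0 (A[0]=6≥6); i<j, swap → [5, 6, 5, 5, 6, 6, 6, 5, 6]
j→7 (A[7]=5≤6), i→1 (A[1]=6≥6); i<j, swap → [5, 5, 5, 5, 6, 6, 6, 6, 6]
j→6 (A[6]=6≤6), i→4 (A[4]=6≥6); i<j, swap → [5, 5, 5, 5, 6, 6, 6, 6, 6]
j→5, i→5; i≥j, return j=5. A = [5, 5, 5, 5, 6, 6, 6, 6, 6]

[5, 5, 5, 5, 6, 6, 6, 6, 6]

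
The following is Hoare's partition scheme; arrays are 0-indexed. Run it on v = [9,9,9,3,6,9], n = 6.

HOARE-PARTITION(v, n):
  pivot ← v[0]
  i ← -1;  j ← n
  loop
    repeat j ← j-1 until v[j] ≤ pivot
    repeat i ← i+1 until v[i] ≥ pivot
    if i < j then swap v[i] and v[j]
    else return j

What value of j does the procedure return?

2

pivot = v[0] = 9; i = -1, j = 6
j→5 (v[5]=9≤9), i→0 (v[0]=9≥9); i<j, swap → [9,9,9,3,6,9]
j→4 (v[4]=6≤9), i→1 (v[1]=9≥9); i<j, swap → [9,6,9,3,9,9]
j→3 (v[3]=3≤9), i→2 (v[2]=9≥9); i<j, swap → [9,6,3,9,9,9]
j→2, i→3; i≥j, return j=2. v = [9,6,3,9,9,9]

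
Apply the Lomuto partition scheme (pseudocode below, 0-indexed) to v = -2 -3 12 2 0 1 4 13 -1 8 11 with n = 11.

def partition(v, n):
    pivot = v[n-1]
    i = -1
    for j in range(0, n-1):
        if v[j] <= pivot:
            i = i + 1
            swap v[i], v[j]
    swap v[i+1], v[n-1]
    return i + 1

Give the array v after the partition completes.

pivot=11, i=-1
j=0: -2≤11, i=0, swap(0,0) ⇒ -2 -3 12 2 0 1 4 13 -1 8 11
j=1: -3≤11, i=1, swap(1,1) ⇒ -2 -3 12 2 0 1 4 13 -1 8 11
j=2: 12>11, skip
j=3: 2≤11, i=2, swap(2,3) ⇒ -2 -3 2 12 0 1 4 13 -1 8 11
j=4: 0≤11, i=3, swap(3,4) ⇒ -2 -3 2 0 12 1 4 13 -1 8 11
j=5: 1≤11, i=4, swap(4,5) ⇒ -2 -3 2 0 1 12 4 13 -1 8 11
j=6: 4≤11, i=5, swap(5,6) ⇒ -2 -3 2 0 1 4 12 13 -1 8 11
j=7: 13>11, skip
j=8: -1≤11, i=6, swap(6,8) ⇒ -2 -3 2 0 1 4 -1 13 12 8 11
j=9: 8≤11, i=7, swap(7,9) ⇒ -2 -3 2 0 1 4 -1 8 12 13 11
swap(8,10) ⇒ -2 -3 2 0 1 4 -1 8 11 13 12; return 8

-2 -3 2 0 1 4 -1 8 11 13 12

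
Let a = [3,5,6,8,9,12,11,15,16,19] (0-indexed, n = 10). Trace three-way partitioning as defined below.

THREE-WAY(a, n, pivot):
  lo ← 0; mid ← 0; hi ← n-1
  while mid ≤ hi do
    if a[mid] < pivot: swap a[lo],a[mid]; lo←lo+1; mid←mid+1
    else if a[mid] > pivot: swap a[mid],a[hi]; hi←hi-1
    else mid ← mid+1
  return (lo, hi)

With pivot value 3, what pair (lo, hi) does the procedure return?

pivot = 3; lo=0, mid=0, hi=9
a[mid]=3=3: mid=1
a[mid]=5>3: swap a[1],a[9]; hi=8 → [3,19,6,8,9,12,11,15,16,5]
a[mid]=19>3: swap a[1],a[8]; hi=7 → [3,16,6,8,9,12,11,15,19,5]
a[mid]=16>3: swap a[1],a[7]; hi=6 → [3,15,6,8,9,12,11,16,19,5]
a[mid]=15>3: swap a[1],a[6]; hi=5 → [3,11,6,8,9,12,15,16,19,5]
a[mid]=11>3: swap a[1],a[5]; hi=4 → [3,12,6,8,9,11,15,16,19,5]
a[mid]=12>3: swap a[1],a[4]; hi=3 → [3,9,6,8,12,11,15,16,19,5]
a[mid]=9>3: swap a[1],a[3]; hi=2 → [3,8,6,9,12,11,15,16,19,5]
a[mid]=8>3: swap a[1],a[2]; hi=1 → [3,6,8,9,12,11,15,16,19,5]
a[mid]=6>3: swap a[1],a[1]; hi=0 → [3,6,8,9,12,11,15,16,19,5]
end: lo=0, hi=0; a = [3,6,8,9,12,11,15,16,19,5]

(0, 0)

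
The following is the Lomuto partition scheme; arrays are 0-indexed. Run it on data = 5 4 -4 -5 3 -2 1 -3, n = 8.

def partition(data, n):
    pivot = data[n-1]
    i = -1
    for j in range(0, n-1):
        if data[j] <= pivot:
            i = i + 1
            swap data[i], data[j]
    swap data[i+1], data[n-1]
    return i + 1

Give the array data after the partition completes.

pivot = data[7] = -3; i = -1
j=0: data[0]=5 > -3 → no swap
j=1: data[1]=4 > -3 → no swap
j=2: data[2]=-4 ≤ -3 → i=0, swap data[0],data[2] → -4 4 5 -5 3 -2 1 -3
j=3: data[3]=-5 ≤ -3 → i=1, swap data[1],data[3] → -4 -5 5 4 3 -2 1 -3
j=4: data[4]=3 > -3 → no swap
j=5: data[5]=-2 > -3 → no swap
j=6: data[6]=1 > -3 → no swap
final swap data[2],data[7] → -4 -5 -3 4 3 -2 1 5; return 2

-4 -5 -3 4 3 -2 1 5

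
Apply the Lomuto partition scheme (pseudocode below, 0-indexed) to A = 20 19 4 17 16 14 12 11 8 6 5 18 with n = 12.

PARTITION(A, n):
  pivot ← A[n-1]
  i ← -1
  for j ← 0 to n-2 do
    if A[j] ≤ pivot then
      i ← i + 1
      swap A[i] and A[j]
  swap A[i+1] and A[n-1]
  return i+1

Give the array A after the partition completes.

pivot = A[11] = 18; i = -1
j=0: A[0]=20 > 18 → no swap
j=1: A[1]=19 > 18 → no swap
j=2: A[2]=4 ≤ 18 → i=0, swap A[0],A[2] → 4 19 20 17 16 14 12 11 8 6 5 18
j=3: A[3]=17 ≤ 18 → i=1, swap A[1],A[3] → 4 17 20 19 16 14 12 11 8 6 5 18
j=4: A[4]=16 ≤ 18 → i=2, swap A[2],A[4] → 4 17 16 19 20 14 12 11 8 6 5 18
j=5: A[5]=14 ≤ 18 → i=3, swap A[3],A[5] → 4 17 16 14 20 19 12 11 8 6 5 18
j=6: A[6]=12 ≤ 18 → i=4, swap A[4],A[6] → 4 17 16 14 12 19 20 11 8 6 5 18
j=7: A[7]=11 ≤ 18 → i=5, swap A[5],A[7] → 4 17 16 14 12 11 20 19 8 6 5 18
j=8: A[8]=8 ≤ 18 → i=6, swap A[6],A[8] → 4 17 16 14 12 11 8 19 20 6 5 18
j=9: A[9]=6 ≤ 18 → i=7, swap A[7],A[9] → 4 17 16 14 12 11 8 6 20 19 5 18
j=10: A[10]=5 ≤ 18 → i=8, swap A[8],A[10] → 4 17 16 14 12 11 8 6 5 19 20 18
final swap A[9],A[11] → 4 17 16 14 12 11 8 6 5 18 20 19; return 9

4 17 16 14 12 11 8 6 5 18 20 19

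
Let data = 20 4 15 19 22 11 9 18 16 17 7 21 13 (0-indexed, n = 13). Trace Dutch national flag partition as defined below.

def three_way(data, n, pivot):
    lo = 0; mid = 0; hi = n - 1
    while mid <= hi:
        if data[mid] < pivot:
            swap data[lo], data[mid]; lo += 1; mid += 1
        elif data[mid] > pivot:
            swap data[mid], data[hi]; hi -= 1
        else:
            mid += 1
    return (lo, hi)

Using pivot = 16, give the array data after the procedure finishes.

13 4 15 7 11 9 16 18 17 22 21 19 20

lo=0 mid=0 hi=12
20>16: swap(0,12), hi=11 ⇒ 13 4 15 19 22 11 9 18 16 17 7 21 20
13<16: swap(0,0), lo=1 mid=1 ⇒ 13 4 15 19 22 11 9 18 16 17 7 21 20
4<16: swap(1,1), lo=2 mid=2 ⇒ 13 4 15 19 22 11 9 18 16 17 7 21 20
15<16: swap(2,2), lo=3 mid=3 ⇒ 13 4 15 19 22 11 9 18 16 17 7 21 20
19>16: swap(3,11), hi=10 ⇒ 13 4 15 21 22 11 9 18 16 17 7 19 20
21>16: swap(3,10), hi=9 ⇒ 13 4 15 7 22 11 9 18 16 17 21 19 20
7<16: swap(3,3), lo=4 mid=4 ⇒ 13 4 15 7 22 11 9 18 16 17 21 19 20
22>16: swap(4,9), hi=8 ⇒ 13 4 15 7 17 11 9 18 16 22 21 19 20
17>16: swap(4,8), hi=7 ⇒ 13 4 15 7 16 11 9 18 17 22 21 19 20
16=16: mid=5
11<16: swap(4,5), lo=5 mid=6 ⇒ 13 4 15 7 11 16 9 18 17 22 21 19 20
9<16: swap(5,6), lo=6 mid=7 ⇒ 13 4 15 7 11 9 16 18 17 22 21 19 20
18>16: swap(7,7), hi=6 ⇒ 13 4 15 7 11 9 16 18 17 22 21 19 20
done. lo=6 hi=6; data=13 4 15 7 11 9 16 18 17 22 21 19 20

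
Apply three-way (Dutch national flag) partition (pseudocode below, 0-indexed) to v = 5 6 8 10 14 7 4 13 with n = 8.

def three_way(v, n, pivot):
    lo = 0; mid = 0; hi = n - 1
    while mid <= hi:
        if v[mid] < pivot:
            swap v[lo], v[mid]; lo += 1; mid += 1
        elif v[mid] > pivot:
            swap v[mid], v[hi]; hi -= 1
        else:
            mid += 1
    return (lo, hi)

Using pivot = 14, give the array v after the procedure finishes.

pivot = 14; lo=0, mid=0, hi=7
v[mid]=5<14: swap v[0],v[0]; lo=1,mid=1 → 5 6 8 10 14 7 4 13
v[mid]=6<14: swap v[1],v[1]; lo=2,mid=2 → 5 6 8 10 14 7 4 13
v[mid]=8<14: swap v[2],v[2]; lo=3,mid=3 → 5 6 8 10 14 7 4 13
v[mid]=10<14: swap v[3],v[3]; lo=4,mid=4 → 5 6 8 10 14 7 4 13
v[mid]=14=14: mid=5
v[mid]=7<14: swap v[4],v[5]; lo=5,mid=6 → 5 6 8 10 7 14 4 13
v[mid]=4<14: swap v[5],v[6]; lo=6,mid=7 → 5 6 8 10 7 4 14 13
v[mid]=13<14: swap v[6],v[7]; lo=7,mid=8 → 5 6 8 10 7 4 13 14
end: lo=7, hi=7; v = 5 6 8 10 7 4 13 14

5 6 8 10 7 4 13 14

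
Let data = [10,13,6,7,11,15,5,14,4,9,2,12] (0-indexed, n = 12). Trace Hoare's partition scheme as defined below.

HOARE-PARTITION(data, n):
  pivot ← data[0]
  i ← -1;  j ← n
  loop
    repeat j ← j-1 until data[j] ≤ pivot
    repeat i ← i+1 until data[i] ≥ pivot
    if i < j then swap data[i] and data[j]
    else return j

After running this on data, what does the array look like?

[2,9,6,7,4,5,15,14,11,13,10,12]

pivot = data[0] = 10; i = -1, j = 12
j→10 (data[10]=2≤10), i→0 (data[0]=10≥10); i<j, swap → [2,13,6,7,11,15,5,14,4,9,10,12]
j→9 (data[9]=9≤10), i→1 (data[1]=13≥10); i<j, swap → [2,9,6,7,11,15,5,14,4,13,10,12]
j→8 (data[8]=4≤10), i→4 (data[4]=11≥10); i<j, swap → [2,9,6,7,4,15,5,14,11,13,10,12]
j→6 (data[6]=5≤10), i→5 (data[5]=15≥10); i<j, swap → [2,9,6,7,4,5,15,14,11,13,10,12]
j→5, i→6; i≥j, return j=5. data = [2,9,6,7,4,5,15,14,11,13,10,12]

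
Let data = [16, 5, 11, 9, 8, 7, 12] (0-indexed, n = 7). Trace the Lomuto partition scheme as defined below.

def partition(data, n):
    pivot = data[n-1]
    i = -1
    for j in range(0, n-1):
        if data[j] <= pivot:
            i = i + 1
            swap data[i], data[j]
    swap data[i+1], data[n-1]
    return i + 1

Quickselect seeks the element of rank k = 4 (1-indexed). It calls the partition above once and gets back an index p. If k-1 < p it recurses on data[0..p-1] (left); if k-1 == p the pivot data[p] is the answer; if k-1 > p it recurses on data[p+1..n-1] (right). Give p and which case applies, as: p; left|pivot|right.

pivot=12, i=-1
j=0: 16>12, skip
j=1: 5≤12, i=0, swap(0,1) ⇒ [5, 16, 11, 9, 8, 7, 12]
j=2: 11≤12, i=1, swap(1,2) ⇒ [5, 11, 16, 9, 8, 7, 12]
j=3: 9≤12, i=2, swap(2,3) ⇒ [5, 11, 9, 16, 8, 7, 12]
j=4: 8≤12, i=3, swap(3,4) ⇒ [5, 11, 9, 8, 16, 7, 12]
j=5: 7≤12, i=4, swap(4,5) ⇒ [5, 11, 9, 8, 7, 16, 12]
swap(5,6) ⇒ [5, 11, 9, 8, 7, 12, 16]; return 5
p = 5; k-1 = 3 < 5 ⇒ left

5; left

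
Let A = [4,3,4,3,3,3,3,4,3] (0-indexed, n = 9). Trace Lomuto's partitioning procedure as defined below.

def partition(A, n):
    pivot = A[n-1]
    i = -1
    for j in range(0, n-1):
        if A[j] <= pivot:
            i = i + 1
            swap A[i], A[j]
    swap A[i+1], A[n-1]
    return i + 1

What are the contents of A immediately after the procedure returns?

[3,3,3,3,3,3,4,4,4]

pivot = A[8] = 3; i = -1
j=0: A[0]=4 > 3 → no swap
j=1: A[1]=3 ≤ 3 → i=0, swap A[0],A[1] → [3,4,4,3,3,3,3,4,3]
j=2: A[2]=4 > 3 → no swap
j=3: A[3]=3 ≤ 3 → i=1, swap A[1],A[3] → [3,3,4,4,3,3,3,4,3]
j=4: A[4]=3 ≤ 3 → i=2, swap A[2],A[4] → [3,3,3,4,4,3,3,4,3]
j=5: A[5]=3 ≤ 3 → i=3, swap A[3],A[5] → [3,3,3,3,4,4,3,4,3]
j=6: A[6]=3 ≤ 3 → i=4, swap A[4],A[6] → [3,3,3,3,3,4,4,4,3]
j=7: A[7]=4 > 3 → no swap
final swap A[5],A[8] → [3,3,3,3,3,3,4,4,4]; return 5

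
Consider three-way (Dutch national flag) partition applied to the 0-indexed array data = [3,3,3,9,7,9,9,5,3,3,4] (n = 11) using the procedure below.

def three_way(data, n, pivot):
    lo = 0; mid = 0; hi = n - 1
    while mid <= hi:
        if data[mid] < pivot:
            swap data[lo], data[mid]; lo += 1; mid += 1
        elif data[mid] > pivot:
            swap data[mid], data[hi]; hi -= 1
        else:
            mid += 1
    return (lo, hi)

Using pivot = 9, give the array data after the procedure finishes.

pivot = 9; lo=0, mid=0, hi=10
data[mid]=3<9: swap data[0],data[0]; lo=1,mid=1 → [3,3,3,9,7,9,9,5,3,3,4]
data[mid]=3<9: swap data[1],data[1]; lo=2,mid=2 → [3,3,3,9,7,9,9,5,3,3,4]
data[mid]=3<9: swap data[2],data[2]; lo=3,mid=3 → [3,3,3,9,7,9,9,5,3,3,4]
data[mid]=9=9: mid=4
data[mid]=7<9: swap data[3],data[4]; lo=4,mid=5 → [3,3,3,7,9,9,9,5,3,3,4]
data[mid]=9=9: mid=6
data[mid]=9=9: mid=7
data[mid]=5<9: swap data[4],data[7]; lo=5,mid=8 → [3,3,3,7,5,9,9,9,3,3,4]
data[mid]=3<9: swap data[5],data[8]; lo=6,mid=9 → [3,3,3,7,5,3,9,9,9,3,4]
data[mid]=3<9: swap data[6],data[9]; lo=7,mid=10 → [3,3,3,7,5,3,3,9,9,9,4]
data[mid]=4<9: swap data[7],data[10]; lo=8,mid=11 → [3,3,3,7,5,3,3,4,9,9,9]
end: lo=8, hi=10; data = [3,3,3,7,5,3,3,4,9,9,9]

[3,3,3,7,5,3,3,4,9,9,9]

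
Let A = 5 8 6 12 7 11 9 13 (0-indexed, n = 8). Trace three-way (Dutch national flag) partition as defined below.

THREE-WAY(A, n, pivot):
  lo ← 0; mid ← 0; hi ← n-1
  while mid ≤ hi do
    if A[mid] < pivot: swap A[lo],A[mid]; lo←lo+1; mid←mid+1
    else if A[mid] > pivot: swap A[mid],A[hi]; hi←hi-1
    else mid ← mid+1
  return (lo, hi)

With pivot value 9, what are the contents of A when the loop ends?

pivot = 9; lo=0, mid=0, hi=7
A[mid]=5<9: swap A[0],A[0]; lo=1,mid=1 → 5 8 6 12 7 11 9 13
A[mid]=8<9: swap A[1],A[1]; lo=2,mid=2 → 5 8 6 12 7 11 9 13
A[mid]=6<9: swap A[2],A[2]; lo=3,mid=3 → 5 8 6 12 7 11 9 13
A[mid]=12>9: swap A[3],A[7]; hi=6 → 5 8 6 13 7 11 9 12
A[mid]=13>9: swap A[3],A[6]; hi=5 → 5 8 6 9 7 11 13 12
A[mid]=9=9: mid=4
A[mid]=7<9: swap A[3],A[4]; lo=4,mid=5 → 5 8 6 7 9 11 13 12
A[mid]=11>9: swap A[5],A[5]; hi=4 → 5 8 6 7 9 11 13 12
end: lo=4, hi=4; A = 5 8 6 7 9 11 13 12

5 8 6 7 9 11 13 12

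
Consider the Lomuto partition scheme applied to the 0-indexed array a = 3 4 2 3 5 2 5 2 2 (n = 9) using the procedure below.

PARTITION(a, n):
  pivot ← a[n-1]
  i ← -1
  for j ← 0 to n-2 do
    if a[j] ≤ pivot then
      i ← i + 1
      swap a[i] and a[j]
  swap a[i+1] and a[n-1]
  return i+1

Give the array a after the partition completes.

2 2 2 2 5 4 5 3 3

pivot = a[8] = 2; i = -1
j=0: a[0]=3 > 2 → no swap
j=1: a[1]=4 > 2 → no swap
j=2: a[2]=2 ≤ 2 → i=0, swap a[0],a[2] → 2 4 3 3 5 2 5 2 2
j=3: a[3]=3 > 2 → no swap
j=4: a[4]=5 > 2 → no swap
j=5: a[5]=2 ≤ 2 → i=1, swap a[1],a[5] → 2 2 3 3 5 4 5 2 2
j=6: a[6]=5 > 2 → no swap
j=7: a[7]=2 ≤ 2 → i=2, swap a[2],a[7] → 2 2 2 3 5 4 5 3 2
final swap a[3],a[8] → 2 2 2 2 5 4 5 3 3; return 3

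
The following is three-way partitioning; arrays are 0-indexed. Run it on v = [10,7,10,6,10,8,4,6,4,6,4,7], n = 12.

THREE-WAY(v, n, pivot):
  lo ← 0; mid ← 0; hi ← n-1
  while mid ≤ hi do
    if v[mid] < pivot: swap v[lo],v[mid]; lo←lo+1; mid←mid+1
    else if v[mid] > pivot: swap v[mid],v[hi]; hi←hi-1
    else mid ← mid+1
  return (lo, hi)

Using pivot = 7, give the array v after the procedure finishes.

lo=0 mid=0 hi=11
10>7: swap(0,11), hi=10 ⇒ [7,7,10,6,10,8,4,6,4,6,4,10]
7=7: mid=1
7=7: mid=2
10>7: swap(2,10), hi=9 ⇒ [7,7,4,6,10,8,4,6,4,6,10,10]
4<7: swap(0,2), lo=1 mid=3 ⇒ [4,7,7,6,10,8,4,6,4,6,10,10]
6<7: swap(1,3), lo=2 mid=4 ⇒ [4,6,7,7,10,8,4,6,4,6,10,10]
10>7: swap(4,9), hi=8 ⇒ [4,6,7,7,6,8,4,6,4,10,10,10]
6<7: swap(2,4), lo=3 mid=5 ⇒ [4,6,6,7,7,8,4,6,4,10,10,10]
8>7: swap(5,8), hi=7 ⇒ [4,6,6,7,7,4,4,6,8,10,10,10]
4<7: swap(3,5), lo=4 mid=6 ⇒ [4,6,6,4,7,7,4,6,8,10,10,10]
4<7: swap(4,6), lo=5 mid=7 ⇒ [4,6,6,4,4,7,7,6,8,10,10,10]
6<7: swap(5,7), lo=6 mid=8 ⇒ [4,6,6,4,4,6,7,7,8,10,10,10]
done. lo=6 hi=7; v=[4,6,6,4,4,6,7,7,8,10,10,10]

[4,6,6,4,4,6,7,7,8,10,10,10]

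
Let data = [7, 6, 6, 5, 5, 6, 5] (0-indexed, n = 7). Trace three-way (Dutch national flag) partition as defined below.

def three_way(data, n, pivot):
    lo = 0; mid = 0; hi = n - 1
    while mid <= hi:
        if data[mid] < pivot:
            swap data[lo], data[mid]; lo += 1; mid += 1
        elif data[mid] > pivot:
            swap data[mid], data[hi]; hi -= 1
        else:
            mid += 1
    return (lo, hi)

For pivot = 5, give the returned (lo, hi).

lo=0 mid=0 hi=6
7>5: swap(0,6), hi=5 ⇒ [5, 6, 6, 5, 5, 6, 7]
5=5: mid=1
6>5: swap(1,5), hi=4 ⇒ [5, 6, 6, 5, 5, 6, 7]
6>5: swap(1,4), hi=3 ⇒ [5, 5, 6, 5, 6, 6, 7]
5=5: mid=2
6>5: swap(2,3), hi=2 ⇒ [5, 5, 5, 6, 6, 6, 7]
5=5: mid=3
done. lo=0 hi=2; data=[5, 5, 5, 6, 6, 6, 7]

(0, 2)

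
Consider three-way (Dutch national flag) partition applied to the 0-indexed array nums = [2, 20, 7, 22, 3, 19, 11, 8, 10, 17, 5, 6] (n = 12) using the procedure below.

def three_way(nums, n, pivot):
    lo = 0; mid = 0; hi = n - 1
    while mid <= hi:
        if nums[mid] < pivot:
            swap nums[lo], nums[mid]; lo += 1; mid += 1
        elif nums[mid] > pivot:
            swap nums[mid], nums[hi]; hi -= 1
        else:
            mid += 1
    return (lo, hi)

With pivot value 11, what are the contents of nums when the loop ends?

[2, 6, 7, 5, 3, 10, 8, 11, 17, 19, 22, 20]

lo=0 mid=0 hi=11
2<11: swap(0,0), lo=1 mid=1 ⇒ [2, 20, 7, 22, 3, 19, 11, 8, 10, 17, 5, 6]
20>11: swap(1,11), hi=10 ⇒ [2, 6, 7, 22, 3, 19, 11, 8, 10, 17, 5, 20]
6<11: swap(1,1), lo=2 mid=2 ⇒ [2, 6, 7, 22, 3, 19, 11, 8, 10, 17, 5, 20]
7<11: swap(2,2), lo=3 mid=3 ⇒ [2, 6, 7, 22, 3, 19, 11, 8, 10, 17, 5, 20]
22>11: swap(3,10), hi=9 ⇒ [2, 6, 7, 5, 3, 19, 11, 8, 10, 17, 22, 20]
5<11: swap(3,3), lo=4 mid=4 ⇒ [2, 6, 7, 5, 3, 19, 11, 8, 10, 17, 22, 20]
3<11: swap(4,4), lo=5 mid=5 ⇒ [2, 6, 7, 5, 3, 19, 11, 8, 10, 17, 22, 20]
19>11: swap(5,9), hi=8 ⇒ [2, 6, 7, 5, 3, 17, 11, 8, 10, 19, 22, 20]
17>11: swap(5,8), hi=7 ⇒ [2, 6, 7, 5, 3, 10, 11, 8, 17, 19, 22, 20]
10<11: swap(5,5), lo=6 mid=6 ⇒ [2, 6, 7, 5, 3, 10, 11, 8, 17, 19, 22, 20]
11=11: mid=7
8<11: swap(6,7), lo=7 mid=8 ⇒ [2, 6, 7, 5, 3, 10, 8, 11, 17, 19, 22, 20]
done. lo=7 hi=7; nums=[2, 6, 7, 5, 3, 10, 8, 11, 17, 19, 22, 20]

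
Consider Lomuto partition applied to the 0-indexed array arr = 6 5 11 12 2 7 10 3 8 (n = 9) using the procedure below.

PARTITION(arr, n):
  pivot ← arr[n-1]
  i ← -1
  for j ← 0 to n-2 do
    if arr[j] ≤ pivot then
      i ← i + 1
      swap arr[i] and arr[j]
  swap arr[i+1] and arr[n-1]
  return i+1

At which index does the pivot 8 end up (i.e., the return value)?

5

pivot=8, i=-1
j=0: 6≤8, i=0, swap(0,0) ⇒ 6 5 11 12 2 7 10 3 8
j=1: 5≤8, i=1, swap(1,1) ⇒ 6 5 11 12 2 7 10 3 8
j=2: 11>8, skip
j=3: 12>8, skip
j=4: 2≤8, i=2, swap(2,4) ⇒ 6 5 2 12 11 7 10 3 8
j=5: 7≤8, i=3, swap(3,5) ⇒ 6 5 2 7 11 12 10 3 8
j=6: 10>8, skip
j=7: 3≤8, i=4, swap(4,7) ⇒ 6 5 2 7 3 12 10 11 8
swap(5,8) ⇒ 6 5 2 7 3 8 10 11 12; return 5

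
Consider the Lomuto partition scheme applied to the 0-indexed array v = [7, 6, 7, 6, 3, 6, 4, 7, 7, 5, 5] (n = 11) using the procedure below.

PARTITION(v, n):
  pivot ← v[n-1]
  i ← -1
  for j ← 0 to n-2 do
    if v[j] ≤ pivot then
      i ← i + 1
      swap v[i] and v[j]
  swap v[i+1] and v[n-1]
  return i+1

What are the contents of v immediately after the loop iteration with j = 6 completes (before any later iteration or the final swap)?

pivot=5, i=-1
j=0: 7>5, skip
j=1: 6>5, skip
j=2: 7>5, skip
j=3: 6>5, skip
j=4: 3≤5, i=0, swap(0,4) ⇒ [3, 6, 7, 6, 7, 6, 4, 7, 7, 5, 5]
j=5: 6>5, skip
j=6: 4≤5, i=1, swap(1,6) ⇒ [3, 4, 7, 6, 7, 6, 6, 7, 7, 5, 5]
(after j=6) v = [3, 4, 7, 6, 7, 6, 6, 7, 7, 5, 5]

[3, 4, 7, 6, 7, 6, 6, 7, 7, 5, 5]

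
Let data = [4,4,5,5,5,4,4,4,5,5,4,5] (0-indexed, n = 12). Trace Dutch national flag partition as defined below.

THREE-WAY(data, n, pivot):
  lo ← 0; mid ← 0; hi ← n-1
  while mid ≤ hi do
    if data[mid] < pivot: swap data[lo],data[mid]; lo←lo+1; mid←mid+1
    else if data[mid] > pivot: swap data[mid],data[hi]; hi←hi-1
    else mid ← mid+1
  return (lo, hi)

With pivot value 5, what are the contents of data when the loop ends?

[4,4,4,4,4,4,5,5,5,5,5,5]

lo=0 mid=0 hi=11
4<5: swap(0,0), lo=1 mid=1 ⇒ [4,4,5,5,5,4,4,4,5,5,4,5]
4<5: swap(1,1), lo=2 mid=2 ⇒ [4,4,5,5,5,4,4,4,5,5,4,5]
5=5: mid=3
5=5: mid=4
5=5: mid=5
4<5: swap(2,5), lo=3 mid=6 ⇒ [4,4,4,5,5,5,4,4,5,5,4,5]
4<5: swap(3,6), lo=4 mid=7 ⇒ [4,4,4,4,5,5,5,4,5,5,4,5]
4<5: swap(4,7), lo=5 mid=8 ⇒ [4,4,4,4,4,5,5,5,5,5,4,5]
5=5: mid=9
5=5: mid=10
4<5: swap(5,10), lo=6 mid=11 ⇒ [4,4,4,4,4,4,5,5,5,5,5,5]
5=5: mid=12
done. lo=6 hi=11; data=[4,4,4,4,4,4,5,5,5,5,5,5]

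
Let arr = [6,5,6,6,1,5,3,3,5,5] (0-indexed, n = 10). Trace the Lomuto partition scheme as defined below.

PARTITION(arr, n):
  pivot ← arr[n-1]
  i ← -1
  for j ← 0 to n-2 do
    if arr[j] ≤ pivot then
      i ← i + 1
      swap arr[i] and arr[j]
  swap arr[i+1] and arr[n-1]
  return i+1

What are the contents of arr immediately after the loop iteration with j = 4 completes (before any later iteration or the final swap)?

pivot=5, i=-1
j=0: 6>5, skip
j=1: 5≤5, i=0, swap(0,1) ⇒ [5,6,6,6,1,5,3,3,5,5]
j=2: 6>5, skip
j=3: 6>5, skip
j=4: 1≤5, i=1, swap(1,4) ⇒ [5,1,6,6,6,5,3,3,5,5]
(after j=4) arr = [5,1,6,6,6,5,3,3,5,5]

[5,1,6,6,6,5,3,3,5,5]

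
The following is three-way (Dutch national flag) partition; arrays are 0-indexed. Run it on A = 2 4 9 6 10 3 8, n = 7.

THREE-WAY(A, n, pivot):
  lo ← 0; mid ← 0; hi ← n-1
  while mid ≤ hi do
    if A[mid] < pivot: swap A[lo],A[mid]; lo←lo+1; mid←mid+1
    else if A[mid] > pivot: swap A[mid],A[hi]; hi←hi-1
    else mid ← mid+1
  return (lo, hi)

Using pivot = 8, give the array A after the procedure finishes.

pivot = 8; lo=0, mid=0, hi=6
A[mid]=2<8: swap A[0],A[0]; lo=1,mid=1 → 2 4 9 6 10 3 8
A[mid]=4<8: swap A[1],A[1]; lo=2,mid=2 → 2 4 9 6 10 3 8
A[mid]=9>8: swap A[2],A[6]; hi=5 → 2 4 8 6 10 3 9
A[mid]=8=8: mid=3
A[mid]=6<8: swap A[2],A[3]; lo=3,mid=4 → 2 4 6 8 10 3 9
A[mid]=10>8: swap A[4],A[5]; hi=4 → 2 4 6 8 3 10 9
A[mid]=3<8: swap A[3],A[4]; lo=4,mid=5 → 2 4 6 3 8 10 9
end: lo=4, hi=4; A = 2 4 6 3 8 10 9

2 4 6 3 8 10 9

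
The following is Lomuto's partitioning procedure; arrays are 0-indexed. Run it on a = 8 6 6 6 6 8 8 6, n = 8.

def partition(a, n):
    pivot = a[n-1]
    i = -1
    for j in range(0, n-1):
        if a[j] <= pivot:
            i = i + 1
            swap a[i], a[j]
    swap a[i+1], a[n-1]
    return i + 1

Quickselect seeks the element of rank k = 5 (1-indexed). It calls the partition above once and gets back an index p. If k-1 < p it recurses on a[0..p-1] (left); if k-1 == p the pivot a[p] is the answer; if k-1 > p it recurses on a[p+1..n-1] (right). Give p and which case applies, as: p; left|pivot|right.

4; pivot

pivot = a[7] = 6; i = -1
j=0: a[0]=8 > 6 → no swap
j=1: a[1]=6 ≤ 6 → i=0, swap a[0],a[1] → 6 8 6 6 6 8 8 6
j=2: a[2]=6 ≤ 6 → i=1, swap a[1],a[2] → 6 6 8 6 6 8 8 6
j=3: a[3]=6 ≤ 6 → i=2, swap a[2],a[3] → 6 6 6 8 6 8 8 6
j=4: a[4]=6 ≤ 6 → i=3, swap a[3],a[4] → 6 6 6 6 8 8 8 6
j=5: a[5]=8 > 6 → no swap
j=6: a[6]=8 > 6 → no swap
final swap a[4],a[7] → 6 6 6 6 6 8 8 8; return 4
p = 4; k-1 = 4 == 4 ⇒ pivot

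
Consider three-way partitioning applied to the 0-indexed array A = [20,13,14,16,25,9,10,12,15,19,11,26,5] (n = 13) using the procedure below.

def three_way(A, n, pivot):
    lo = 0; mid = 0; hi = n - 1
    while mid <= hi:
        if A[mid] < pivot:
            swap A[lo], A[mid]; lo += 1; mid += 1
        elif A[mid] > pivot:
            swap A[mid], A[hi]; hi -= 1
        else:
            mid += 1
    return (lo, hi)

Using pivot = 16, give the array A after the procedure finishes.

lo=0 mid=0 hi=12
20>16: swap(0,12), hi=11 ⇒ [5,13,14,16,25,9,10,12,15,19,11,26,20]
5<16: swap(0,0), lo=1 mid=1 ⇒ [5,13,14,16,25,9,10,12,15,19,11,26,20]
13<16: swap(1,1), lo=2 mid=2 ⇒ [5,13,14,16,25,9,10,12,15,19,11,26,20]
14<16: swap(2,2), lo=3 mid=3 ⇒ [5,13,14,16,25,9,10,12,15,19,11,26,20]
16=16: mid=4
25>16: swap(4,11), hi=10 ⇒ [5,13,14,16,26,9,10,12,15,19,11,25,20]
26>16: swap(4,10), hi=9 ⇒ [5,13,14,16,11,9,10,12,15,19,26,25,20]
11<16: swap(3,4), lo=4 mid=5 ⇒ [5,13,14,11,16,9,10,12,15,19,26,25,20]
9<16: swap(4,5), lo=5 mid=6 ⇒ [5,13,14,11,9,16,10,12,15,19,26,25,20]
10<16: swap(5,6), lo=6 mid=7 ⇒ [5,13,14,11,9,10,16,12,15,19,26,25,20]
12<16: swap(6,7), lo=7 mid=8 ⇒ [5,13,14,11,9,10,12,16,15,19,26,25,20]
15<16: swap(7,8), lo=8 mid=9 ⇒ [5,13,14,11,9,10,12,15,16,19,26,25,20]
19>16: swap(9,9), hi=8 ⇒ [5,13,14,11,9,10,12,15,16,19,26,25,20]
done. lo=8 hi=8; A=[5,13,14,11,9,10,12,15,16,19,26,25,20]

[5,13,14,11,9,10,12,15,16,19,26,25,20]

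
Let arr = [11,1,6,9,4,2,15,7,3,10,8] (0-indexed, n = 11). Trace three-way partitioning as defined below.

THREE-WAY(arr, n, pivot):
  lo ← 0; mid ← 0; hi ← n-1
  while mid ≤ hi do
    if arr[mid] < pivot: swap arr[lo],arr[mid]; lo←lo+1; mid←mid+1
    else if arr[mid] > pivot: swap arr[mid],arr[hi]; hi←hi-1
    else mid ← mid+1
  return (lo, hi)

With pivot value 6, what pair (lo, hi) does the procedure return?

(4, 4)

pivot = 6; lo=0, mid=0, hi=10
arr[mid]=11>6: swap arr[0],arr[10]; hi=9 → [8,1,6,9,4,2,15,7,3,10,11]
arr[mid]=8>6: swap arr[0],arr[9]; hi=8 → [10,1,6,9,4,2,15,7,3,8,11]
arr[mid]=10>6: swap arr[0],arr[8]; hi=7 → [3,1,6,9,4,2,15,7,10,8,11]
arr[mid]=3<6: swap arr[0],arr[0]; lo=1,mid=1 → [3,1,6,9,4,2,15,7,10,8,11]
arr[mid]=1<6: swap arr[1],arr[1]; lo=2,mid=2 → [3,1,6,9,4,2,15,7,10,8,11]
arr[mid]=6=6: mid=3
arr[mid]=9>6: swap arr[3],arr[7]; hi=6 → [3,1,6,7,4,2,15,9,10,8,11]
arr[mid]=7>6: swap arr[3],arr[6]; hi=5 → [3,1,6,15,4,2,7,9,10,8,11]
arr[mid]=15>6: swap arr[3],arr[5]; hi=4 → [3,1,6,2,4,15,7,9,10,8,11]
arr[mid]=2<6: swap arr[2],arr[3]; lo=3,mid=4 → [3,1,2,6,4,15,7,9,10,8,11]
arr[mid]=4<6: swap arr[3],arr[4]; lo=4,mid=5 → [3,1,2,4,6,15,7,9,10,8,11]
end: lo=4, hi=4; arr = [3,1,2,4,6,15,7,9,10,8,11]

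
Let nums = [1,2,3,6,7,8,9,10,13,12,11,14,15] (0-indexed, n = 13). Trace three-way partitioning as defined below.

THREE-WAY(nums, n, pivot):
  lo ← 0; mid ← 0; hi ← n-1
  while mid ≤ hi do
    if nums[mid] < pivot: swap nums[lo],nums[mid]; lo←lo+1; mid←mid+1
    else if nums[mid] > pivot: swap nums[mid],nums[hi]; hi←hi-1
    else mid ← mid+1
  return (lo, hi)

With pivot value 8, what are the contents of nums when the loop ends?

[1,2,3,6,7,8,10,13,12,11,14,15,9]

pivot = 8; lo=0, mid=0, hi=12
nums[mid]=1<8: swap nums[0],nums[0]; lo=1,mid=1 → [1,2,3,6,7,8,9,10,13,12,11,14,15]
nums[mid]=2<8: swap nums[1],nums[1]; lo=2,mid=2 → [1,2,3,6,7,8,9,10,13,12,11,14,15]
nums[mid]=3<8: swap nums[2],nums[2]; lo=3,mid=3 → [1,2,3,6,7,8,9,10,13,12,11,14,15]
nums[mid]=6<8: swap nums[3],nums[3]; lo=4,mid=4 → [1,2,3,6,7,8,9,10,13,12,11,14,15]
nums[mid]=7<8: swap nums[4],nums[4]; lo=5,mid=5 → [1,2,3,6,7,8,9,10,13,12,11,14,15]
nums[mid]=8=8: mid=6
nums[mid]=9>8: swap nums[6],nums[12]; hi=11 → [1,2,3,6,7,8,15,10,13,12,11,14,9]
nums[mid]=15>8: swap nums[6],nums[11]; hi=10 → [1,2,3,6,7,8,14,10,13,12,11,15,9]
nums[mid]=14>8: swap nums[6],nums[10]; hi=9 → [1,2,3,6,7,8,11,10,13,12,14,15,9]
nums[mid]=11>8: swap nums[6],nums[9]; hi=8 → [1,2,3,6,7,8,12,10,13,11,14,15,9]
nums[mid]=12>8: swap nums[6],nums[8]; hi=7 → [1,2,3,6,7,8,13,10,12,11,14,15,9]
nums[mid]=13>8: swap nums[6],nums[7]; hi=6 → [1,2,3,6,7,8,10,13,12,11,14,15,9]
nums[mid]=10>8: swap nums[6],nums[6]; hi=5 → [1,2,3,6,7,8,10,13,12,11,14,15,9]
end: lo=5, hi=5; nums = [1,2,3,6,7,8,10,13,12,11,14,15,9]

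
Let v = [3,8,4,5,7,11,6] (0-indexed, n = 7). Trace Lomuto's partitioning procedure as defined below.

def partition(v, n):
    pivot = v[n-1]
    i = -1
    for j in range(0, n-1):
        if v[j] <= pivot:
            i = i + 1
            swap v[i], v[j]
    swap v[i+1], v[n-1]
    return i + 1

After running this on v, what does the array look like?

pivot = v[6] = 6; i = -1
j=0: v[0]=3 ≤ 6 → i=0, swap v[0],v[0] (no change) → [3,8,4,5,7,11,6]
j=1: v[1]=8 > 6 → no swap
j=2: v[2]=4 ≤ 6 → i=1, swap v[1],v[2] → [3,4,8,5,7,11,6]
j=3: v[3]=5 ≤ 6 → i=2, swap v[2],v[3] → [3,4,5,8,7,11,6]
j=4: v[4]=7 > 6 → no swap
j=5: v[5]=11 > 6 → no swap
final swap v[3],v[6] → [3,4,5,6,7,11,8]; return 3

[3,4,5,6,7,11,8]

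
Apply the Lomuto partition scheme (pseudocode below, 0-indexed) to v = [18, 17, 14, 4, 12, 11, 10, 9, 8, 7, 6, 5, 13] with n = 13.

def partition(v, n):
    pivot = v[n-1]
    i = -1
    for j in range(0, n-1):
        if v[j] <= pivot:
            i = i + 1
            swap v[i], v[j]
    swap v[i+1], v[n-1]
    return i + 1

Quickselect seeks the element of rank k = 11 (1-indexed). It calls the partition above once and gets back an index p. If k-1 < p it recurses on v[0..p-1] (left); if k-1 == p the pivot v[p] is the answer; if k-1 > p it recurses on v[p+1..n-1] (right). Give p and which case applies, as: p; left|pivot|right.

pivot = v[12] = 13; i = -1
j=0: v[0]=18 > 13 → no swap
j=1: v[1]=17 > 13 → no swap
j=2: v[2]=14 > 13 → no swap
j=3: v[3]=4 ≤ 13 → i=0, swap v[0],v[3] → [4, 17, 14, 18, 12, 11, 10, 9, 8, 7, 6, 5, 13]
j=4: v[4]=12 ≤ 13 → i=1, swap v[1],v[4] → [4, 12, 14, 18, 17, 11, 10, 9, 8, 7, 6, 5, 13]
j=5: v[5]=11 ≤ 13 → i=2, swap v[2],v[5] → [4, 12, 11, 18, 17, 14, 10, 9, 8, 7, 6, 5, 13]
j=6: v[6]=10 ≤ 13 → i=3, swap v[3],v[6] → [4, 12, 11, 10, 17, 14, 18, 9, 8, 7, 6, 5, 13]
j=7: v[7]=9 ≤ 13 → i=4, swap v[4],v[7] → [4, 12, 11, 10, 9, 14, 18, 17, 8, 7, 6, 5, 13]
j=8: v[8]=8 ≤ 13 → i=5, swap v[5],v[8] → [4, 12, 11, 10, 9, 8, 18, 17, 14, 7, 6, 5, 13]
j=9: v[9]=7 ≤ 13 → i=6, swap v[6],v[9] → [4, 12, 11, 10, 9, 8, 7, 17, 14, 18, 6, 5, 13]
j=10: v[10]=6 ≤ 13 → i=7, swap v[7],v[10] → [4, 12, 11, 10, 9, 8, 7, 6, 14, 18, 17, 5, 13]
j=11: v[11]=5 ≤ 13 → i=8, swap v[8],v[11] → [4, 12, 11, 10, 9, 8, 7, 6, 5, 18, 17, 14, 13]
final swap v[9],v[12] → [4, 12, 11, 10, 9, 8, 7, 6, 5, 13, 17, 14, 18]; return 9
p = 9; k-1 = 10 > 9 ⇒ right

9; right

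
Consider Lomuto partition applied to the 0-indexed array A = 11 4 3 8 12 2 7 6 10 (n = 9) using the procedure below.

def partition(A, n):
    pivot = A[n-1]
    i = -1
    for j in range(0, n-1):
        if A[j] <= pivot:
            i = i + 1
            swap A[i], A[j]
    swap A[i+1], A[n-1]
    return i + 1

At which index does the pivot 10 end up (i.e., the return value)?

6

pivot=10, i=-1
j=0: 11>10, skip
j=1: 4≤10, i=0, swap(0,1) ⇒ 4 11 3 8 12 2 7 6 10
j=2: 3≤10, i=1, swap(1,2) ⇒ 4 3 11 8 12 2 7 6 10
j=3: 8≤10, i=2, swap(2,3) ⇒ 4 3 8 11 12 2 7 6 10
j=4: 12>10, skip
j=5: 2≤10, i=3, swap(3,5) ⇒ 4 3 8 2 12 11 7 6 10
j=6: 7≤10, i=4, swap(4,6) ⇒ 4 3 8 2 7 11 12 6 10
j=7: 6≤10, i=5, swap(5,7) ⇒ 4 3 8 2 7 6 12 11 10
swap(6,8) ⇒ 4 3 8 2 7 6 10 11 12; return 6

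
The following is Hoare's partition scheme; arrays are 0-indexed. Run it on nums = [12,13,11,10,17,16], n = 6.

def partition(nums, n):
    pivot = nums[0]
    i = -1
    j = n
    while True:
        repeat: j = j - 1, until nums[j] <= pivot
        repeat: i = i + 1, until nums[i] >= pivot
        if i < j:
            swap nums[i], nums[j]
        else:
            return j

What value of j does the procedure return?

pivot=12
j stops at 3 (10), i stops at 0 (12); swap ⇒ [10,13,11,12,17,16]
j stops at 2 (11), i stops at 1 (13); swap ⇒ [10,11,13,12,17,16]
j stops at 1, i stops at 2; i≥j ⇒ return 1. nums=[10,11,13,12,17,16]

1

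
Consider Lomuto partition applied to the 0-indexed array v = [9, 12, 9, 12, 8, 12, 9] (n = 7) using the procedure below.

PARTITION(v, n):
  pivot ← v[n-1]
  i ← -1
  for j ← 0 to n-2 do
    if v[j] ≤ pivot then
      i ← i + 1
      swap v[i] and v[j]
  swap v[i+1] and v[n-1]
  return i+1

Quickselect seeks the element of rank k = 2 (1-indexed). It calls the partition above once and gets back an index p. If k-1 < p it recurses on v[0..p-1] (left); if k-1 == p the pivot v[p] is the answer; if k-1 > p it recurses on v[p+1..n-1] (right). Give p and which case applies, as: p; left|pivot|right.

pivot=9, i=-1
j=0: 9≤9, i=0, swap(0,0) ⇒ [9, 12, 9, 12, 8, 12, 9]
j=1: 12>9, skip
j=2: 9≤9, i=1, swap(1,2) ⇒ [9, 9, 12, 12, 8, 12, 9]
j=3: 12>9, skip
j=4: 8≤9, i=2, swap(2,4) ⇒ [9, 9, 8, 12, 12, 12, 9]
j=5: 12>9, skip
swap(3,6) ⇒ [9, 9, 8, 9, 12, 12, 12]; return 3
p = 3; k-1 = 1 < 3 ⇒ left

3; left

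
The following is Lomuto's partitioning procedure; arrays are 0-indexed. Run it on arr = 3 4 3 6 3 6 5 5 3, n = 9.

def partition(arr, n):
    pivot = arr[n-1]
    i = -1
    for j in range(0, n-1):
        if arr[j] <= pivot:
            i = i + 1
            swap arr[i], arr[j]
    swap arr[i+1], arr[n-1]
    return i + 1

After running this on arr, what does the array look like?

3 3 3 3 4 6 5 5 6

pivot=3, i=-1
j=0: 3≤3, i=0, swap(0,0) ⇒ 3 4 3 6 3 6 5 5 3
j=1: 4>3, skip
j=2: 3≤3, i=1, swap(1,2) ⇒ 3 3 4 6 3 6 5 5 3
j=3: 6>3, skip
j=4: 3≤3, i=2, swap(2,4) ⇒ 3 3 3 6 4 6 5 5 3
j=5: 6>3, skip
j=6: 5>3, skip
j=7: 5>3, skip
swap(3,8) ⇒ 3 3 3 3 4 6 5 5 6; return 3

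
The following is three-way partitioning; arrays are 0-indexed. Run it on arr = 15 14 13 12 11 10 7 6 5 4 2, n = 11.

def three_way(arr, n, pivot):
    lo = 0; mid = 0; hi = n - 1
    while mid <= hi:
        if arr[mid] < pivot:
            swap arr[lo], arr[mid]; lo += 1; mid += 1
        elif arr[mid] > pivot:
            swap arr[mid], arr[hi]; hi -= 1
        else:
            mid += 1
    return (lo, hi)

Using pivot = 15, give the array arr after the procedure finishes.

14 13 12 11 10 7 6 5 4 2 15

pivot = 15; lo=0, mid=0, hi=10
arr[mid]=15=15: mid=1
arr[mid]=14<15: swap arr[0],arr[1]; lo=1,mid=2 → 14 15 13 12 11 10 7 6 5 4 2
arr[mid]=13<15: swap arr[1],arr[2]; lo=2,mid=3 → 14 13 15 12 11 10 7 6 5 4 2
arr[mid]=12<15: swap arr[2],arr[3]; lo=3,mid=4 → 14 13 12 15 11 10 7 6 5 4 2
arr[mid]=11<15: swap arr[3],arr[4]; lo=4,mid=5 → 14 13 12 11 15 10 7 6 5 4 2
arr[mid]=10<15: swap arr[4],arr[5]; lo=5,mid=6 → 14 13 12 11 10 15 7 6 5 4 2
arr[mid]=7<15: swap arr[5],arr[6]; lo=6,mid=7 → 14 13 12 11 10 7 15 6 5 4 2
arr[mid]=6<15: swap arr[6],arr[7]; lo=7,mid=8 → 14 13 12 11 10 7 6 15 5 4 2
arr[mid]=5<15: swap arr[7],arr[8]; lo=8,mid=9 → 14 13 12 11 10 7 6 5 15 4 2
arr[mid]=4<15: swap arr[8],arr[9]; lo=9,mid=10 → 14 13 12 11 10 7 6 5 4 15 2
arr[mid]=2<15: swap arr[9],arr[10]; lo=10,mid=11 → 14 13 12 11 10 7 6 5 4 2 15
end: lo=10, hi=10; arr = 14 13 12 11 10 7 6 5 4 2 15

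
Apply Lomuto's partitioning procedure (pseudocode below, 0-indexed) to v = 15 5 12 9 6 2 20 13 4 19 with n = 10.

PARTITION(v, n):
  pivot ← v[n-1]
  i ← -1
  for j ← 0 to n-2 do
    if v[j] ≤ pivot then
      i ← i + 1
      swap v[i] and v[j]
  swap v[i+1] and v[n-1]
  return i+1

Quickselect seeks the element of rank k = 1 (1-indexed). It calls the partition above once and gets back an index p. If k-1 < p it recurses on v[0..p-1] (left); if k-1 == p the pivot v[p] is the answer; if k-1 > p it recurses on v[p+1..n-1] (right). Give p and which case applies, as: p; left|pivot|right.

pivot = v[9] = 19; i = -1
j=0: v[0]=15 ≤ 19 → i=0, swap v[0],v[0] (no change) → 15 5 12 9 6 2 20 13 4 19
j=1: v[1]=5 ≤ 19 → i=1, swap v[1],v[1] (no change) → 15 5 12 9 6 2 20 13 4 19
j=2: v[2]=12 ≤ 19 → i=2, swap v[2],v[2] (no change) → 15 5 12 9 6 2 20 13 4 19
j=3: v[3]=9 ≤ 19 → i=3, swap v[3],v[3] (no change) → 15 5 12 9 6 2 20 13 4 19
j=4: v[4]=6 ≤ 19 → i=4, swap v[4],v[4] (no change) → 15 5 12 9 6 2 20 13 4 19
j=5: v[5]=2 ≤ 19 → i=5, swap v[5],v[5] (no change) → 15 5 12 9 6 2 20 13 4 19
j=6: v[6]=20 > 19 → no swap
j=7: v[7]=13 ≤ 19 → i=6, swap v[6],v[7] → 15 5 12 9 6 2 13 20 4 19
j=8: v[8]=4 ≤ 19 → i=7, swap v[7],v[8] → 15 5 12 9 6 2 13 4 20 19
final swap v[8],v[9] → 15 5 12 9 6 2 13 4 19 20; return 8
p = 8; k-1 = 0 < 8 ⇒ left

8; left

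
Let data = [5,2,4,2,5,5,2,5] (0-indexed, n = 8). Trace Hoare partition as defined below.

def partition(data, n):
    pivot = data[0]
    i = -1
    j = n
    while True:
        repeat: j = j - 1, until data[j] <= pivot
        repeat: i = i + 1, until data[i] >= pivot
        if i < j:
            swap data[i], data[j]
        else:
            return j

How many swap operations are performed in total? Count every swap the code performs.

pivot=5
j stops at 7 (5), i stops at 0 (5); swap ⇒ [5,2,4,2,5,5,2,5]
j stops at 6 (2), i stops at 4 (5); swap ⇒ [5,2,4,2,2,5,5,5]
j stops at 5, i stops at 5; i≥j ⇒ return 5. data=[5,2,4,2,2,5,5,5]

2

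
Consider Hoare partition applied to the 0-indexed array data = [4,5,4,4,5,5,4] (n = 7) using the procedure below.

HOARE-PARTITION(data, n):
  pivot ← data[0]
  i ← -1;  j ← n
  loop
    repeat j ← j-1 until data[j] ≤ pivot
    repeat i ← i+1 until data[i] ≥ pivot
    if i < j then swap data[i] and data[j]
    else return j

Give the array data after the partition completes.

[4,4,4,5,5,5,4]

pivot = data[0] = 4; i = -1, j = 7
j→6 (data[6]=4≤4), i→0 (data[0]=4≥4); i<j, swap → [4,5,4,4,5,5,4]
j→3 (data[3]=4≤4), i→1 (data[1]=5≥4); i<j, swap → [4,4,4,5,5,5,4]
j→2, i→2; i≥j, return j=2. data = [4,4,4,5,5,5,4]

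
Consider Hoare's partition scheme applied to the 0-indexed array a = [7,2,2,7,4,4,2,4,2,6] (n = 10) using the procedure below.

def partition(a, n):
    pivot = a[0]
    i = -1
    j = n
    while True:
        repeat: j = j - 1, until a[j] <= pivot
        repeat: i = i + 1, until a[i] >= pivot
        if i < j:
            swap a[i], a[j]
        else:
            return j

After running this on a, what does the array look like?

pivot = a[0] = 7; i = -1, j = 10
j→9 (a[9]=6≤7), i→0 (a[0]=7≥7); i<j, swap → [6,2,2,7,4,4,2,4,2,7]
j→8 (a[8]=2≤7), i→3 (a[3]=7≥7); i<j, swap → [6,2,2,2,4,4,2,4,7,7]
j→7, i→8; i≥j, return j=7. a = [6,2,2,2,4,4,2,4,7,7]

[6,2,2,2,4,4,2,4,7,7]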